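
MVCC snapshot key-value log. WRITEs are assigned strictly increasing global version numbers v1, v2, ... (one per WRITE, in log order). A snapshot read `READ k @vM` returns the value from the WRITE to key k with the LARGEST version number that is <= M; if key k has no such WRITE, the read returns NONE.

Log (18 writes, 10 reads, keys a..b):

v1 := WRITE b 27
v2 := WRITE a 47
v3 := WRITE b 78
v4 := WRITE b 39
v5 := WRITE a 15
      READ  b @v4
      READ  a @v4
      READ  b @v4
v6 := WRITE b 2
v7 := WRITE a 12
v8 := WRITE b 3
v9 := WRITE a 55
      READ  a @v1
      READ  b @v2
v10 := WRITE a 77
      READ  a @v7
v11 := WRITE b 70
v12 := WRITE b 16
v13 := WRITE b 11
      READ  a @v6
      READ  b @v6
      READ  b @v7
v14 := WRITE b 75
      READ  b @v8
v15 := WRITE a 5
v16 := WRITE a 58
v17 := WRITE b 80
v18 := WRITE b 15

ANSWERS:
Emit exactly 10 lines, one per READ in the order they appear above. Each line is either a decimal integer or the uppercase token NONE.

Answer: 39
47
39
NONE
27
12
15
2
2
3

Derivation:
v1: WRITE b=27  (b history now [(1, 27)])
v2: WRITE a=47  (a history now [(2, 47)])
v3: WRITE b=78  (b history now [(1, 27), (3, 78)])
v4: WRITE b=39  (b history now [(1, 27), (3, 78), (4, 39)])
v5: WRITE a=15  (a history now [(2, 47), (5, 15)])
READ b @v4: history=[(1, 27), (3, 78), (4, 39)] -> pick v4 -> 39
READ a @v4: history=[(2, 47), (5, 15)] -> pick v2 -> 47
READ b @v4: history=[(1, 27), (3, 78), (4, 39)] -> pick v4 -> 39
v6: WRITE b=2  (b history now [(1, 27), (3, 78), (4, 39), (6, 2)])
v7: WRITE a=12  (a history now [(2, 47), (5, 15), (7, 12)])
v8: WRITE b=3  (b history now [(1, 27), (3, 78), (4, 39), (6, 2), (8, 3)])
v9: WRITE a=55  (a history now [(2, 47), (5, 15), (7, 12), (9, 55)])
READ a @v1: history=[(2, 47), (5, 15), (7, 12), (9, 55)] -> no version <= 1 -> NONE
READ b @v2: history=[(1, 27), (3, 78), (4, 39), (6, 2), (8, 3)] -> pick v1 -> 27
v10: WRITE a=77  (a history now [(2, 47), (5, 15), (7, 12), (9, 55), (10, 77)])
READ a @v7: history=[(2, 47), (5, 15), (7, 12), (9, 55), (10, 77)] -> pick v7 -> 12
v11: WRITE b=70  (b history now [(1, 27), (3, 78), (4, 39), (6, 2), (8, 3), (11, 70)])
v12: WRITE b=16  (b history now [(1, 27), (3, 78), (4, 39), (6, 2), (8, 3), (11, 70), (12, 16)])
v13: WRITE b=11  (b history now [(1, 27), (3, 78), (4, 39), (6, 2), (8, 3), (11, 70), (12, 16), (13, 11)])
READ a @v6: history=[(2, 47), (5, 15), (7, 12), (9, 55), (10, 77)] -> pick v5 -> 15
READ b @v6: history=[(1, 27), (3, 78), (4, 39), (6, 2), (8, 3), (11, 70), (12, 16), (13, 11)] -> pick v6 -> 2
READ b @v7: history=[(1, 27), (3, 78), (4, 39), (6, 2), (8, 3), (11, 70), (12, 16), (13, 11)] -> pick v6 -> 2
v14: WRITE b=75  (b history now [(1, 27), (3, 78), (4, 39), (6, 2), (8, 3), (11, 70), (12, 16), (13, 11), (14, 75)])
READ b @v8: history=[(1, 27), (3, 78), (4, 39), (6, 2), (8, 3), (11, 70), (12, 16), (13, 11), (14, 75)] -> pick v8 -> 3
v15: WRITE a=5  (a history now [(2, 47), (5, 15), (7, 12), (9, 55), (10, 77), (15, 5)])
v16: WRITE a=58  (a history now [(2, 47), (5, 15), (7, 12), (9, 55), (10, 77), (15, 5), (16, 58)])
v17: WRITE b=80  (b history now [(1, 27), (3, 78), (4, 39), (6, 2), (8, 3), (11, 70), (12, 16), (13, 11), (14, 75), (17, 80)])
v18: WRITE b=15  (b history now [(1, 27), (3, 78), (4, 39), (6, 2), (8, 3), (11, 70), (12, 16), (13, 11), (14, 75), (17, 80), (18, 15)])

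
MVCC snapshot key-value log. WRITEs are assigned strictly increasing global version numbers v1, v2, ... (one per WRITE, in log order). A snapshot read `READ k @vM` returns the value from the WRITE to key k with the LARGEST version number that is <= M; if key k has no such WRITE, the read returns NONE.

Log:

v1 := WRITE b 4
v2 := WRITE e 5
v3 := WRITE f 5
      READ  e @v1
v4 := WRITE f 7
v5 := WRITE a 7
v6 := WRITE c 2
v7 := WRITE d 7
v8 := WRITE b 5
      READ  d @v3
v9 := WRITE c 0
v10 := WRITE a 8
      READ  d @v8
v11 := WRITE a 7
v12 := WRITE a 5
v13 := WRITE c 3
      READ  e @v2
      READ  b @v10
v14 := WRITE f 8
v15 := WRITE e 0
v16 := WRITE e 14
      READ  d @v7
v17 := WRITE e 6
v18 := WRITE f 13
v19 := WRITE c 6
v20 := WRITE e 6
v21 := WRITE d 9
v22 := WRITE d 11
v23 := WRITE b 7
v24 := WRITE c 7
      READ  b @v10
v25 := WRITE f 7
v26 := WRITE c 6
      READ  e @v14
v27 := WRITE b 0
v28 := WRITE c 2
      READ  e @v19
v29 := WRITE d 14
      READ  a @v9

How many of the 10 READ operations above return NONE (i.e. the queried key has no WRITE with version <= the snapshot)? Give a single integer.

Answer: 2

Derivation:
v1: WRITE b=4  (b history now [(1, 4)])
v2: WRITE e=5  (e history now [(2, 5)])
v3: WRITE f=5  (f history now [(3, 5)])
READ e @v1: history=[(2, 5)] -> no version <= 1 -> NONE
v4: WRITE f=7  (f history now [(3, 5), (4, 7)])
v5: WRITE a=7  (a history now [(5, 7)])
v6: WRITE c=2  (c history now [(6, 2)])
v7: WRITE d=7  (d history now [(7, 7)])
v8: WRITE b=5  (b history now [(1, 4), (8, 5)])
READ d @v3: history=[(7, 7)] -> no version <= 3 -> NONE
v9: WRITE c=0  (c history now [(6, 2), (9, 0)])
v10: WRITE a=8  (a history now [(5, 7), (10, 8)])
READ d @v8: history=[(7, 7)] -> pick v7 -> 7
v11: WRITE a=7  (a history now [(5, 7), (10, 8), (11, 7)])
v12: WRITE a=5  (a history now [(5, 7), (10, 8), (11, 7), (12, 5)])
v13: WRITE c=3  (c history now [(6, 2), (9, 0), (13, 3)])
READ e @v2: history=[(2, 5)] -> pick v2 -> 5
READ b @v10: history=[(1, 4), (8, 5)] -> pick v8 -> 5
v14: WRITE f=8  (f history now [(3, 5), (4, 7), (14, 8)])
v15: WRITE e=0  (e history now [(2, 5), (15, 0)])
v16: WRITE e=14  (e history now [(2, 5), (15, 0), (16, 14)])
READ d @v7: history=[(7, 7)] -> pick v7 -> 7
v17: WRITE e=6  (e history now [(2, 5), (15, 0), (16, 14), (17, 6)])
v18: WRITE f=13  (f history now [(3, 5), (4, 7), (14, 8), (18, 13)])
v19: WRITE c=6  (c history now [(6, 2), (9, 0), (13, 3), (19, 6)])
v20: WRITE e=6  (e history now [(2, 5), (15, 0), (16, 14), (17, 6), (20, 6)])
v21: WRITE d=9  (d history now [(7, 7), (21, 9)])
v22: WRITE d=11  (d history now [(7, 7), (21, 9), (22, 11)])
v23: WRITE b=7  (b history now [(1, 4), (8, 5), (23, 7)])
v24: WRITE c=7  (c history now [(6, 2), (9, 0), (13, 3), (19, 6), (24, 7)])
READ b @v10: history=[(1, 4), (8, 5), (23, 7)] -> pick v8 -> 5
v25: WRITE f=7  (f history now [(3, 5), (4, 7), (14, 8), (18, 13), (25, 7)])
v26: WRITE c=6  (c history now [(6, 2), (9, 0), (13, 3), (19, 6), (24, 7), (26, 6)])
READ e @v14: history=[(2, 5), (15, 0), (16, 14), (17, 6), (20, 6)] -> pick v2 -> 5
v27: WRITE b=0  (b history now [(1, 4), (8, 5), (23, 7), (27, 0)])
v28: WRITE c=2  (c history now [(6, 2), (9, 0), (13, 3), (19, 6), (24, 7), (26, 6), (28, 2)])
READ e @v19: history=[(2, 5), (15, 0), (16, 14), (17, 6), (20, 6)] -> pick v17 -> 6
v29: WRITE d=14  (d history now [(7, 7), (21, 9), (22, 11), (29, 14)])
READ a @v9: history=[(5, 7), (10, 8), (11, 7), (12, 5)] -> pick v5 -> 7
Read results in order: ['NONE', 'NONE', '7', '5', '5', '7', '5', '5', '6', '7']
NONE count = 2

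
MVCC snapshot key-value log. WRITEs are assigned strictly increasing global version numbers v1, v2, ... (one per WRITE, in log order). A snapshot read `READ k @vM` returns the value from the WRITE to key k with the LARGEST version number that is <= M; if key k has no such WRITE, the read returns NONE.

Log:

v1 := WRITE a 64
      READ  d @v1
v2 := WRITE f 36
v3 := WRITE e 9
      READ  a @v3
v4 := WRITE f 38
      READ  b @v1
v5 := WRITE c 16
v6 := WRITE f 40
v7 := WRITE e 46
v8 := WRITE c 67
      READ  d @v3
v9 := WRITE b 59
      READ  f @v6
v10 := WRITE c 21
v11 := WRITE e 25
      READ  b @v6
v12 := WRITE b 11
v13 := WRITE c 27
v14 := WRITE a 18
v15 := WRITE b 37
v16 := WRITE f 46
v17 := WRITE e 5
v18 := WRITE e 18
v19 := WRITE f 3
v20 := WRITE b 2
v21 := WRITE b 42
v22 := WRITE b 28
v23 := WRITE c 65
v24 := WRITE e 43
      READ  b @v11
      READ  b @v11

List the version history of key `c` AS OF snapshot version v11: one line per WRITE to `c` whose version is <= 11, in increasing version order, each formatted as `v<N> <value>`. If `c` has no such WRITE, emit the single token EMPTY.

Scan writes for key=c with version <= 11:
  v1 WRITE a 64 -> skip
  v2 WRITE f 36 -> skip
  v3 WRITE e 9 -> skip
  v4 WRITE f 38 -> skip
  v5 WRITE c 16 -> keep
  v6 WRITE f 40 -> skip
  v7 WRITE e 46 -> skip
  v8 WRITE c 67 -> keep
  v9 WRITE b 59 -> skip
  v10 WRITE c 21 -> keep
  v11 WRITE e 25 -> skip
  v12 WRITE b 11 -> skip
  v13 WRITE c 27 -> drop (> snap)
  v14 WRITE a 18 -> skip
  v15 WRITE b 37 -> skip
  v16 WRITE f 46 -> skip
  v17 WRITE e 5 -> skip
  v18 WRITE e 18 -> skip
  v19 WRITE f 3 -> skip
  v20 WRITE b 2 -> skip
  v21 WRITE b 42 -> skip
  v22 WRITE b 28 -> skip
  v23 WRITE c 65 -> drop (> snap)
  v24 WRITE e 43 -> skip
Collected: [(5, 16), (8, 67), (10, 21)]

Answer: v5 16
v8 67
v10 21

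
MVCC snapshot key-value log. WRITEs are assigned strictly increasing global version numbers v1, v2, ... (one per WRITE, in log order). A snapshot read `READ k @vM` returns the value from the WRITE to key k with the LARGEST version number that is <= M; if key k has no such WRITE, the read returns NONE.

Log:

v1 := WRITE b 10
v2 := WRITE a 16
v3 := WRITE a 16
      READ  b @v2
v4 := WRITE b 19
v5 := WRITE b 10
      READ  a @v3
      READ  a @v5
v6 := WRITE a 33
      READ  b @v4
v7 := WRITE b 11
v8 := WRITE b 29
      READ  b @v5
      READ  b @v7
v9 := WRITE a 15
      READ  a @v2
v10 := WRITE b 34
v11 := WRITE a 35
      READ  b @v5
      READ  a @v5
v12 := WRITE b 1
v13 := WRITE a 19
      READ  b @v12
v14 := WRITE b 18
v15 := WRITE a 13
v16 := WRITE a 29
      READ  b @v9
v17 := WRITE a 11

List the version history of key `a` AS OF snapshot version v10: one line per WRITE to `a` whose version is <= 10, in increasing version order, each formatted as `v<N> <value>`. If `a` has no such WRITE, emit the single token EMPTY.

Scan writes for key=a with version <= 10:
  v1 WRITE b 10 -> skip
  v2 WRITE a 16 -> keep
  v3 WRITE a 16 -> keep
  v4 WRITE b 19 -> skip
  v5 WRITE b 10 -> skip
  v6 WRITE a 33 -> keep
  v7 WRITE b 11 -> skip
  v8 WRITE b 29 -> skip
  v9 WRITE a 15 -> keep
  v10 WRITE b 34 -> skip
  v11 WRITE a 35 -> drop (> snap)
  v12 WRITE b 1 -> skip
  v13 WRITE a 19 -> drop (> snap)
  v14 WRITE b 18 -> skip
  v15 WRITE a 13 -> drop (> snap)
  v16 WRITE a 29 -> drop (> snap)
  v17 WRITE a 11 -> drop (> snap)
Collected: [(2, 16), (3, 16), (6, 33), (9, 15)]

Answer: v2 16
v3 16
v6 33
v9 15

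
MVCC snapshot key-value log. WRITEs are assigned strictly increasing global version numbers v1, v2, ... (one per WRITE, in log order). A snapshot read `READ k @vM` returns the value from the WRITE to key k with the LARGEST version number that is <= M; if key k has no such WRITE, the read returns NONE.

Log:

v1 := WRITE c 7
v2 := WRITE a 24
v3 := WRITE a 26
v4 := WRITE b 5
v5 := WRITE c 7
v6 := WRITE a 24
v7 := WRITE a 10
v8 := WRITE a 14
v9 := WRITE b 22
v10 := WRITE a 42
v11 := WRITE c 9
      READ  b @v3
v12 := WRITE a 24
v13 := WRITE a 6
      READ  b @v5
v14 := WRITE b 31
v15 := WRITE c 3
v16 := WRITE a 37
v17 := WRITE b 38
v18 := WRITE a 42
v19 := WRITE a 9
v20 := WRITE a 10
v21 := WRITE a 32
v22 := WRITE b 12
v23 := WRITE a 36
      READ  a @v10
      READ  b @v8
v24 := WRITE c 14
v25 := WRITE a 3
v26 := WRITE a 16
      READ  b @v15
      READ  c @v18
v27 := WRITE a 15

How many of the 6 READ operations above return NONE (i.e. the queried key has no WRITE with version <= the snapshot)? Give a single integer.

Answer: 1

Derivation:
v1: WRITE c=7  (c history now [(1, 7)])
v2: WRITE a=24  (a history now [(2, 24)])
v3: WRITE a=26  (a history now [(2, 24), (3, 26)])
v4: WRITE b=5  (b history now [(4, 5)])
v5: WRITE c=7  (c history now [(1, 7), (5, 7)])
v6: WRITE a=24  (a history now [(2, 24), (3, 26), (6, 24)])
v7: WRITE a=10  (a history now [(2, 24), (3, 26), (6, 24), (7, 10)])
v8: WRITE a=14  (a history now [(2, 24), (3, 26), (6, 24), (7, 10), (8, 14)])
v9: WRITE b=22  (b history now [(4, 5), (9, 22)])
v10: WRITE a=42  (a history now [(2, 24), (3, 26), (6, 24), (7, 10), (8, 14), (10, 42)])
v11: WRITE c=9  (c history now [(1, 7), (5, 7), (11, 9)])
READ b @v3: history=[(4, 5), (9, 22)] -> no version <= 3 -> NONE
v12: WRITE a=24  (a history now [(2, 24), (3, 26), (6, 24), (7, 10), (8, 14), (10, 42), (12, 24)])
v13: WRITE a=6  (a history now [(2, 24), (3, 26), (6, 24), (7, 10), (8, 14), (10, 42), (12, 24), (13, 6)])
READ b @v5: history=[(4, 5), (9, 22)] -> pick v4 -> 5
v14: WRITE b=31  (b history now [(4, 5), (9, 22), (14, 31)])
v15: WRITE c=3  (c history now [(1, 7), (5, 7), (11, 9), (15, 3)])
v16: WRITE a=37  (a history now [(2, 24), (3, 26), (6, 24), (7, 10), (8, 14), (10, 42), (12, 24), (13, 6), (16, 37)])
v17: WRITE b=38  (b history now [(4, 5), (9, 22), (14, 31), (17, 38)])
v18: WRITE a=42  (a history now [(2, 24), (3, 26), (6, 24), (7, 10), (8, 14), (10, 42), (12, 24), (13, 6), (16, 37), (18, 42)])
v19: WRITE a=9  (a history now [(2, 24), (3, 26), (6, 24), (7, 10), (8, 14), (10, 42), (12, 24), (13, 6), (16, 37), (18, 42), (19, 9)])
v20: WRITE a=10  (a history now [(2, 24), (3, 26), (6, 24), (7, 10), (8, 14), (10, 42), (12, 24), (13, 6), (16, 37), (18, 42), (19, 9), (20, 10)])
v21: WRITE a=32  (a history now [(2, 24), (3, 26), (6, 24), (7, 10), (8, 14), (10, 42), (12, 24), (13, 6), (16, 37), (18, 42), (19, 9), (20, 10), (21, 32)])
v22: WRITE b=12  (b history now [(4, 5), (9, 22), (14, 31), (17, 38), (22, 12)])
v23: WRITE a=36  (a history now [(2, 24), (3, 26), (6, 24), (7, 10), (8, 14), (10, 42), (12, 24), (13, 6), (16, 37), (18, 42), (19, 9), (20, 10), (21, 32), (23, 36)])
READ a @v10: history=[(2, 24), (3, 26), (6, 24), (7, 10), (8, 14), (10, 42), (12, 24), (13, 6), (16, 37), (18, 42), (19, 9), (20, 10), (21, 32), (23, 36)] -> pick v10 -> 42
READ b @v8: history=[(4, 5), (9, 22), (14, 31), (17, 38), (22, 12)] -> pick v4 -> 5
v24: WRITE c=14  (c history now [(1, 7), (5, 7), (11, 9), (15, 3), (24, 14)])
v25: WRITE a=3  (a history now [(2, 24), (3, 26), (6, 24), (7, 10), (8, 14), (10, 42), (12, 24), (13, 6), (16, 37), (18, 42), (19, 9), (20, 10), (21, 32), (23, 36), (25, 3)])
v26: WRITE a=16  (a history now [(2, 24), (3, 26), (6, 24), (7, 10), (8, 14), (10, 42), (12, 24), (13, 6), (16, 37), (18, 42), (19, 9), (20, 10), (21, 32), (23, 36), (25, 3), (26, 16)])
READ b @v15: history=[(4, 5), (9, 22), (14, 31), (17, 38), (22, 12)] -> pick v14 -> 31
READ c @v18: history=[(1, 7), (5, 7), (11, 9), (15, 3), (24, 14)] -> pick v15 -> 3
v27: WRITE a=15  (a history now [(2, 24), (3, 26), (6, 24), (7, 10), (8, 14), (10, 42), (12, 24), (13, 6), (16, 37), (18, 42), (19, 9), (20, 10), (21, 32), (23, 36), (25, 3), (26, 16), (27, 15)])
Read results in order: ['NONE', '5', '42', '5', '31', '3']
NONE count = 1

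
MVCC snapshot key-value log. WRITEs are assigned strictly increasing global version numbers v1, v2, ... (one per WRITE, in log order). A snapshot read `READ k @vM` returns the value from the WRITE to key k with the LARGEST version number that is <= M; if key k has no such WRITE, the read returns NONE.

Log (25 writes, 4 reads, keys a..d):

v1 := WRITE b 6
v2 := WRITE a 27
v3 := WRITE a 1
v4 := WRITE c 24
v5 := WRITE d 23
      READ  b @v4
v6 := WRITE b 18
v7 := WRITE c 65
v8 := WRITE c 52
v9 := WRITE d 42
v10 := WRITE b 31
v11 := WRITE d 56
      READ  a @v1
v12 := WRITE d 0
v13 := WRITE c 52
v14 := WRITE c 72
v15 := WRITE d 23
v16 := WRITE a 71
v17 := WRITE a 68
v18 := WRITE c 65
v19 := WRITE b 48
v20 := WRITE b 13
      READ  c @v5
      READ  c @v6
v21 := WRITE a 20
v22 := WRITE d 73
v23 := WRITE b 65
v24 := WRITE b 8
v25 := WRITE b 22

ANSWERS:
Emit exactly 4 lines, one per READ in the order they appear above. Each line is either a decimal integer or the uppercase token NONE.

Answer: 6
NONE
24
24

Derivation:
v1: WRITE b=6  (b history now [(1, 6)])
v2: WRITE a=27  (a history now [(2, 27)])
v3: WRITE a=1  (a history now [(2, 27), (3, 1)])
v4: WRITE c=24  (c history now [(4, 24)])
v5: WRITE d=23  (d history now [(5, 23)])
READ b @v4: history=[(1, 6)] -> pick v1 -> 6
v6: WRITE b=18  (b history now [(1, 6), (6, 18)])
v7: WRITE c=65  (c history now [(4, 24), (7, 65)])
v8: WRITE c=52  (c history now [(4, 24), (7, 65), (8, 52)])
v9: WRITE d=42  (d history now [(5, 23), (9, 42)])
v10: WRITE b=31  (b history now [(1, 6), (6, 18), (10, 31)])
v11: WRITE d=56  (d history now [(5, 23), (9, 42), (11, 56)])
READ a @v1: history=[(2, 27), (3, 1)] -> no version <= 1 -> NONE
v12: WRITE d=0  (d history now [(5, 23), (9, 42), (11, 56), (12, 0)])
v13: WRITE c=52  (c history now [(4, 24), (7, 65), (8, 52), (13, 52)])
v14: WRITE c=72  (c history now [(4, 24), (7, 65), (8, 52), (13, 52), (14, 72)])
v15: WRITE d=23  (d history now [(5, 23), (9, 42), (11, 56), (12, 0), (15, 23)])
v16: WRITE a=71  (a history now [(2, 27), (3, 1), (16, 71)])
v17: WRITE a=68  (a history now [(2, 27), (3, 1), (16, 71), (17, 68)])
v18: WRITE c=65  (c history now [(4, 24), (7, 65), (8, 52), (13, 52), (14, 72), (18, 65)])
v19: WRITE b=48  (b history now [(1, 6), (6, 18), (10, 31), (19, 48)])
v20: WRITE b=13  (b history now [(1, 6), (6, 18), (10, 31), (19, 48), (20, 13)])
READ c @v5: history=[(4, 24), (7, 65), (8, 52), (13, 52), (14, 72), (18, 65)] -> pick v4 -> 24
READ c @v6: history=[(4, 24), (7, 65), (8, 52), (13, 52), (14, 72), (18, 65)] -> pick v4 -> 24
v21: WRITE a=20  (a history now [(2, 27), (3, 1), (16, 71), (17, 68), (21, 20)])
v22: WRITE d=73  (d history now [(5, 23), (9, 42), (11, 56), (12, 0), (15, 23), (22, 73)])
v23: WRITE b=65  (b history now [(1, 6), (6, 18), (10, 31), (19, 48), (20, 13), (23, 65)])
v24: WRITE b=8  (b history now [(1, 6), (6, 18), (10, 31), (19, 48), (20, 13), (23, 65), (24, 8)])
v25: WRITE b=22  (b history now [(1, 6), (6, 18), (10, 31), (19, 48), (20, 13), (23, 65), (24, 8), (25, 22)])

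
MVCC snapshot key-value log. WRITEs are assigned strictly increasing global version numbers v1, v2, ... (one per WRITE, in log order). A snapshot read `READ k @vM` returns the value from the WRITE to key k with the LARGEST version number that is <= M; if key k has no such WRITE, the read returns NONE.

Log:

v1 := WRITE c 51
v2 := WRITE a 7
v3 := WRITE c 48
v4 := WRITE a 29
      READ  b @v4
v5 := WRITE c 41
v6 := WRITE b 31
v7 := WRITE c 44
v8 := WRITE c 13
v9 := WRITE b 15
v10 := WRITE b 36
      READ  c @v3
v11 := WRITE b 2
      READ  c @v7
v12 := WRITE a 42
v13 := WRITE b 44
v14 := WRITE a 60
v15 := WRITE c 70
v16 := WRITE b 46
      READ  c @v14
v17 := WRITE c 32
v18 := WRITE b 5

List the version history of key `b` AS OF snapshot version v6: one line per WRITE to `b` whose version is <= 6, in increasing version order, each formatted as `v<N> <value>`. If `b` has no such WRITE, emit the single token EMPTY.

Answer: v6 31

Derivation:
Scan writes for key=b with version <= 6:
  v1 WRITE c 51 -> skip
  v2 WRITE a 7 -> skip
  v3 WRITE c 48 -> skip
  v4 WRITE a 29 -> skip
  v5 WRITE c 41 -> skip
  v6 WRITE b 31 -> keep
  v7 WRITE c 44 -> skip
  v8 WRITE c 13 -> skip
  v9 WRITE b 15 -> drop (> snap)
  v10 WRITE b 36 -> drop (> snap)
  v11 WRITE b 2 -> drop (> snap)
  v12 WRITE a 42 -> skip
  v13 WRITE b 44 -> drop (> snap)
  v14 WRITE a 60 -> skip
  v15 WRITE c 70 -> skip
  v16 WRITE b 46 -> drop (> snap)
  v17 WRITE c 32 -> skip
  v18 WRITE b 5 -> drop (> snap)
Collected: [(6, 31)]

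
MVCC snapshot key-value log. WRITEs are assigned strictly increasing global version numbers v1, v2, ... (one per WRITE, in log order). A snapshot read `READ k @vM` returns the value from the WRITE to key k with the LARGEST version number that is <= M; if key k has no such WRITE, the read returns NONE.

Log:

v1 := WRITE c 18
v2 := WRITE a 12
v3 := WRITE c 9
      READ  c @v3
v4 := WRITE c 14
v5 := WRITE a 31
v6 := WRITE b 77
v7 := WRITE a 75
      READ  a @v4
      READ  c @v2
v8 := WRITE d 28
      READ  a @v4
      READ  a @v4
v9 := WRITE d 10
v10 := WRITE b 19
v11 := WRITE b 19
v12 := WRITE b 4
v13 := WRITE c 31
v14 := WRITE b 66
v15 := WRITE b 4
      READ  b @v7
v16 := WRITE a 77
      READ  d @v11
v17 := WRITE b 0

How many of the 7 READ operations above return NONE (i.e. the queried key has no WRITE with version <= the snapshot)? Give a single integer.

v1: WRITE c=18  (c history now [(1, 18)])
v2: WRITE a=12  (a history now [(2, 12)])
v3: WRITE c=9  (c history now [(1, 18), (3, 9)])
READ c @v3: history=[(1, 18), (3, 9)] -> pick v3 -> 9
v4: WRITE c=14  (c history now [(1, 18), (3, 9), (4, 14)])
v5: WRITE a=31  (a history now [(2, 12), (5, 31)])
v6: WRITE b=77  (b history now [(6, 77)])
v7: WRITE a=75  (a history now [(2, 12), (5, 31), (7, 75)])
READ a @v4: history=[(2, 12), (5, 31), (7, 75)] -> pick v2 -> 12
READ c @v2: history=[(1, 18), (3, 9), (4, 14)] -> pick v1 -> 18
v8: WRITE d=28  (d history now [(8, 28)])
READ a @v4: history=[(2, 12), (5, 31), (7, 75)] -> pick v2 -> 12
READ a @v4: history=[(2, 12), (5, 31), (7, 75)] -> pick v2 -> 12
v9: WRITE d=10  (d history now [(8, 28), (9, 10)])
v10: WRITE b=19  (b history now [(6, 77), (10, 19)])
v11: WRITE b=19  (b history now [(6, 77), (10, 19), (11, 19)])
v12: WRITE b=4  (b history now [(6, 77), (10, 19), (11, 19), (12, 4)])
v13: WRITE c=31  (c history now [(1, 18), (3, 9), (4, 14), (13, 31)])
v14: WRITE b=66  (b history now [(6, 77), (10, 19), (11, 19), (12, 4), (14, 66)])
v15: WRITE b=4  (b history now [(6, 77), (10, 19), (11, 19), (12, 4), (14, 66), (15, 4)])
READ b @v7: history=[(6, 77), (10, 19), (11, 19), (12, 4), (14, 66), (15, 4)] -> pick v6 -> 77
v16: WRITE a=77  (a history now [(2, 12), (5, 31), (7, 75), (16, 77)])
READ d @v11: history=[(8, 28), (9, 10)] -> pick v9 -> 10
v17: WRITE b=0  (b history now [(6, 77), (10, 19), (11, 19), (12, 4), (14, 66), (15, 4), (17, 0)])
Read results in order: ['9', '12', '18', '12', '12', '77', '10']
NONE count = 0

Answer: 0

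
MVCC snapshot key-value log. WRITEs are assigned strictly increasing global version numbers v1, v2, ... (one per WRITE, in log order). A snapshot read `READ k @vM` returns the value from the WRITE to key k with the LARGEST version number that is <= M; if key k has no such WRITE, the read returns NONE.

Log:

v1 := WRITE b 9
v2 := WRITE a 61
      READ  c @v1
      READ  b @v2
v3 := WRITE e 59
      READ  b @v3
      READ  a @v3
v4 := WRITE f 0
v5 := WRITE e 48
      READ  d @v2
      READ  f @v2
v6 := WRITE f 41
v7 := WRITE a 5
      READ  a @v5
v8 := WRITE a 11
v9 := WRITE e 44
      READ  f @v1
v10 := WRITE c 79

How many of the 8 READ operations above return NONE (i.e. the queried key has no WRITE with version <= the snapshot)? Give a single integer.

Answer: 4

Derivation:
v1: WRITE b=9  (b history now [(1, 9)])
v2: WRITE a=61  (a history now [(2, 61)])
READ c @v1: history=[] -> no version <= 1 -> NONE
READ b @v2: history=[(1, 9)] -> pick v1 -> 9
v3: WRITE e=59  (e history now [(3, 59)])
READ b @v3: history=[(1, 9)] -> pick v1 -> 9
READ a @v3: history=[(2, 61)] -> pick v2 -> 61
v4: WRITE f=0  (f history now [(4, 0)])
v5: WRITE e=48  (e history now [(3, 59), (5, 48)])
READ d @v2: history=[] -> no version <= 2 -> NONE
READ f @v2: history=[(4, 0)] -> no version <= 2 -> NONE
v6: WRITE f=41  (f history now [(4, 0), (6, 41)])
v7: WRITE a=5  (a history now [(2, 61), (7, 5)])
READ a @v5: history=[(2, 61), (7, 5)] -> pick v2 -> 61
v8: WRITE a=11  (a history now [(2, 61), (7, 5), (8, 11)])
v9: WRITE e=44  (e history now [(3, 59), (5, 48), (9, 44)])
READ f @v1: history=[(4, 0), (6, 41)] -> no version <= 1 -> NONE
v10: WRITE c=79  (c history now [(10, 79)])
Read results in order: ['NONE', '9', '9', '61', 'NONE', 'NONE', '61', 'NONE']
NONE count = 4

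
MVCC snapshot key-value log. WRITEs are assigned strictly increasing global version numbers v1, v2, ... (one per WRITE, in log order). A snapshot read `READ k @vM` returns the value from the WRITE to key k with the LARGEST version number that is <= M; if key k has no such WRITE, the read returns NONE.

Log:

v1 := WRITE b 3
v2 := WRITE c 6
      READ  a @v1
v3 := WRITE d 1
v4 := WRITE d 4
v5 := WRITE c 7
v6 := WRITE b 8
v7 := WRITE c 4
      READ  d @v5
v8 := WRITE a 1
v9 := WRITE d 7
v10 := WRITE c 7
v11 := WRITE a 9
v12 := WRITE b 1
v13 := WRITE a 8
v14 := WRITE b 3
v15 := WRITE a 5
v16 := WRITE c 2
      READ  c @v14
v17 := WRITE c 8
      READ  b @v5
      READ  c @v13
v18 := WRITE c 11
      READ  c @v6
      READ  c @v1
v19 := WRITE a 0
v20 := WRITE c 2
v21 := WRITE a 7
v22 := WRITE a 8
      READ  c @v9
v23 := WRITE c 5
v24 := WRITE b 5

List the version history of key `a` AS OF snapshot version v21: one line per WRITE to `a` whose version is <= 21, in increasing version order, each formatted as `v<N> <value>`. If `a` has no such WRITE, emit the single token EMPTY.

Scan writes for key=a with version <= 21:
  v1 WRITE b 3 -> skip
  v2 WRITE c 6 -> skip
  v3 WRITE d 1 -> skip
  v4 WRITE d 4 -> skip
  v5 WRITE c 7 -> skip
  v6 WRITE b 8 -> skip
  v7 WRITE c 4 -> skip
  v8 WRITE a 1 -> keep
  v9 WRITE d 7 -> skip
  v10 WRITE c 7 -> skip
  v11 WRITE a 9 -> keep
  v12 WRITE b 1 -> skip
  v13 WRITE a 8 -> keep
  v14 WRITE b 3 -> skip
  v15 WRITE a 5 -> keep
  v16 WRITE c 2 -> skip
  v17 WRITE c 8 -> skip
  v18 WRITE c 11 -> skip
  v19 WRITE a 0 -> keep
  v20 WRITE c 2 -> skip
  v21 WRITE a 7 -> keep
  v22 WRITE a 8 -> drop (> snap)
  v23 WRITE c 5 -> skip
  v24 WRITE b 5 -> skip
Collected: [(8, 1), (11, 9), (13, 8), (15, 5), (19, 0), (21, 7)]

Answer: v8 1
v11 9
v13 8
v15 5
v19 0
v21 7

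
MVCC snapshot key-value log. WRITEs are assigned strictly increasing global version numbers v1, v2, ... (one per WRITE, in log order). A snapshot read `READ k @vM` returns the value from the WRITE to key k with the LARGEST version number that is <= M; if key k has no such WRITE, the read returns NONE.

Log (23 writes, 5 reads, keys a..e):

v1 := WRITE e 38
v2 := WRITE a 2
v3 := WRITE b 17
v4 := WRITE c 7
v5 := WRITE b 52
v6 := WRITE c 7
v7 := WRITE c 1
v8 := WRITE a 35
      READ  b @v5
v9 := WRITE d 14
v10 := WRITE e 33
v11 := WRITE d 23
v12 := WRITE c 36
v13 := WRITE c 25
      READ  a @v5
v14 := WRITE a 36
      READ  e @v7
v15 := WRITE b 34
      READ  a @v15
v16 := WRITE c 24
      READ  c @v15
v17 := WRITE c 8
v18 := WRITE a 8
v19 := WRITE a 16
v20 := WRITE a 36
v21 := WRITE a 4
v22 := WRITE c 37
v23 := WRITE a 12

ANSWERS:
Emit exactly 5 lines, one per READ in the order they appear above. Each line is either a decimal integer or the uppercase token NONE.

Answer: 52
2
38
36
25

Derivation:
v1: WRITE e=38  (e history now [(1, 38)])
v2: WRITE a=2  (a history now [(2, 2)])
v3: WRITE b=17  (b history now [(3, 17)])
v4: WRITE c=7  (c history now [(4, 7)])
v5: WRITE b=52  (b history now [(3, 17), (5, 52)])
v6: WRITE c=7  (c history now [(4, 7), (6, 7)])
v7: WRITE c=1  (c history now [(4, 7), (6, 7), (7, 1)])
v8: WRITE a=35  (a history now [(2, 2), (8, 35)])
READ b @v5: history=[(3, 17), (5, 52)] -> pick v5 -> 52
v9: WRITE d=14  (d history now [(9, 14)])
v10: WRITE e=33  (e history now [(1, 38), (10, 33)])
v11: WRITE d=23  (d history now [(9, 14), (11, 23)])
v12: WRITE c=36  (c history now [(4, 7), (6, 7), (7, 1), (12, 36)])
v13: WRITE c=25  (c history now [(4, 7), (6, 7), (7, 1), (12, 36), (13, 25)])
READ a @v5: history=[(2, 2), (8, 35)] -> pick v2 -> 2
v14: WRITE a=36  (a history now [(2, 2), (8, 35), (14, 36)])
READ e @v7: history=[(1, 38), (10, 33)] -> pick v1 -> 38
v15: WRITE b=34  (b history now [(3, 17), (5, 52), (15, 34)])
READ a @v15: history=[(2, 2), (8, 35), (14, 36)] -> pick v14 -> 36
v16: WRITE c=24  (c history now [(4, 7), (6, 7), (7, 1), (12, 36), (13, 25), (16, 24)])
READ c @v15: history=[(4, 7), (6, 7), (7, 1), (12, 36), (13, 25), (16, 24)] -> pick v13 -> 25
v17: WRITE c=8  (c history now [(4, 7), (6, 7), (7, 1), (12, 36), (13, 25), (16, 24), (17, 8)])
v18: WRITE a=8  (a history now [(2, 2), (8, 35), (14, 36), (18, 8)])
v19: WRITE a=16  (a history now [(2, 2), (8, 35), (14, 36), (18, 8), (19, 16)])
v20: WRITE a=36  (a history now [(2, 2), (8, 35), (14, 36), (18, 8), (19, 16), (20, 36)])
v21: WRITE a=4  (a history now [(2, 2), (8, 35), (14, 36), (18, 8), (19, 16), (20, 36), (21, 4)])
v22: WRITE c=37  (c history now [(4, 7), (6, 7), (7, 1), (12, 36), (13, 25), (16, 24), (17, 8), (22, 37)])
v23: WRITE a=12  (a history now [(2, 2), (8, 35), (14, 36), (18, 8), (19, 16), (20, 36), (21, 4), (23, 12)])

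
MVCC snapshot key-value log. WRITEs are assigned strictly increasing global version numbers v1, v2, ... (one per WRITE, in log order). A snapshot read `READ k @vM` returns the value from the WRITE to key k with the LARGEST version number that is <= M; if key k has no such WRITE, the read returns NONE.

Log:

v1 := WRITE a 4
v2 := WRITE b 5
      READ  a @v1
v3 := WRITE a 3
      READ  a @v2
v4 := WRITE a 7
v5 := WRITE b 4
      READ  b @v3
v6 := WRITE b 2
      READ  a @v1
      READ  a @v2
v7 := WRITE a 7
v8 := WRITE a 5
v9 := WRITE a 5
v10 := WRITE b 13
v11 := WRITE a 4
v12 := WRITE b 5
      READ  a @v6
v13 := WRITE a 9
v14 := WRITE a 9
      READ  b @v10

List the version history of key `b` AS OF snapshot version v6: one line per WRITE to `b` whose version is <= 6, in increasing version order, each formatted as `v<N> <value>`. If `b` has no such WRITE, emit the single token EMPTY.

Scan writes for key=b with version <= 6:
  v1 WRITE a 4 -> skip
  v2 WRITE b 5 -> keep
  v3 WRITE a 3 -> skip
  v4 WRITE a 7 -> skip
  v5 WRITE b 4 -> keep
  v6 WRITE b 2 -> keep
  v7 WRITE a 7 -> skip
  v8 WRITE a 5 -> skip
  v9 WRITE a 5 -> skip
  v10 WRITE b 13 -> drop (> snap)
  v11 WRITE a 4 -> skip
  v12 WRITE b 5 -> drop (> snap)
  v13 WRITE a 9 -> skip
  v14 WRITE a 9 -> skip
Collected: [(2, 5), (5, 4), (6, 2)]

Answer: v2 5
v5 4
v6 2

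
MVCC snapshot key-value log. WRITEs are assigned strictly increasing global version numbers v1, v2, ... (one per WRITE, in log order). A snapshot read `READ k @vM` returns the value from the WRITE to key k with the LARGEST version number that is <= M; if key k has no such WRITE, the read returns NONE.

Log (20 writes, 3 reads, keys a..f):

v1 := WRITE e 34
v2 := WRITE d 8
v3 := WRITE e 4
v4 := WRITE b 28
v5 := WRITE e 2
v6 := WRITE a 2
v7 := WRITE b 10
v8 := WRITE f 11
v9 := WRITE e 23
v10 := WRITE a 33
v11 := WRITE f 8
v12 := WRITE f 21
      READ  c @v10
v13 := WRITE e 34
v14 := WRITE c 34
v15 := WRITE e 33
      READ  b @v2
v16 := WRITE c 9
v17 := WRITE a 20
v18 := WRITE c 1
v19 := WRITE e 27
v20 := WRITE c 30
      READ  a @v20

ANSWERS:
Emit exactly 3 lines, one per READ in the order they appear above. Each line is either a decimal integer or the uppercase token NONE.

Answer: NONE
NONE
20

Derivation:
v1: WRITE e=34  (e history now [(1, 34)])
v2: WRITE d=8  (d history now [(2, 8)])
v3: WRITE e=4  (e history now [(1, 34), (3, 4)])
v4: WRITE b=28  (b history now [(4, 28)])
v5: WRITE e=2  (e history now [(1, 34), (3, 4), (5, 2)])
v6: WRITE a=2  (a history now [(6, 2)])
v7: WRITE b=10  (b history now [(4, 28), (7, 10)])
v8: WRITE f=11  (f history now [(8, 11)])
v9: WRITE e=23  (e history now [(1, 34), (3, 4), (5, 2), (9, 23)])
v10: WRITE a=33  (a history now [(6, 2), (10, 33)])
v11: WRITE f=8  (f history now [(8, 11), (11, 8)])
v12: WRITE f=21  (f history now [(8, 11), (11, 8), (12, 21)])
READ c @v10: history=[] -> no version <= 10 -> NONE
v13: WRITE e=34  (e history now [(1, 34), (3, 4), (5, 2), (9, 23), (13, 34)])
v14: WRITE c=34  (c history now [(14, 34)])
v15: WRITE e=33  (e history now [(1, 34), (3, 4), (5, 2), (9, 23), (13, 34), (15, 33)])
READ b @v2: history=[(4, 28), (7, 10)] -> no version <= 2 -> NONE
v16: WRITE c=9  (c history now [(14, 34), (16, 9)])
v17: WRITE a=20  (a history now [(6, 2), (10, 33), (17, 20)])
v18: WRITE c=1  (c history now [(14, 34), (16, 9), (18, 1)])
v19: WRITE e=27  (e history now [(1, 34), (3, 4), (5, 2), (9, 23), (13, 34), (15, 33), (19, 27)])
v20: WRITE c=30  (c history now [(14, 34), (16, 9), (18, 1), (20, 30)])
READ a @v20: history=[(6, 2), (10, 33), (17, 20)] -> pick v17 -> 20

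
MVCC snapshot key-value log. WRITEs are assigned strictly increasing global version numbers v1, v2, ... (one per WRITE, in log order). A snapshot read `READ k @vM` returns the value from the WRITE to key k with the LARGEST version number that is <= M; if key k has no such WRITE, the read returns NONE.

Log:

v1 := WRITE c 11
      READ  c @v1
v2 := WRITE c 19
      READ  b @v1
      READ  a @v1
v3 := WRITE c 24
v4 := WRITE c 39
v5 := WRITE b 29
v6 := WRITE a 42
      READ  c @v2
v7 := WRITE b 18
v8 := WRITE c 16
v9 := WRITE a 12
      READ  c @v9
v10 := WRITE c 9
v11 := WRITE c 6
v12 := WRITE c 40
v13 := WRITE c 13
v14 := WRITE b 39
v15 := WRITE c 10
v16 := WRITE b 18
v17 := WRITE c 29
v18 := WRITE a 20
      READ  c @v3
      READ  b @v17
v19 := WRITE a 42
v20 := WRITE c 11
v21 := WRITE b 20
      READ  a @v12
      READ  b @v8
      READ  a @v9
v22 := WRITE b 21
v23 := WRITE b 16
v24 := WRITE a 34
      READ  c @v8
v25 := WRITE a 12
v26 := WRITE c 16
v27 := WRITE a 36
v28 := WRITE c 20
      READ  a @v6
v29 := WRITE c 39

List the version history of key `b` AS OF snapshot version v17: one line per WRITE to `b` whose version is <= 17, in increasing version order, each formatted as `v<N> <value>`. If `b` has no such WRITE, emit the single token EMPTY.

Scan writes for key=b with version <= 17:
  v1 WRITE c 11 -> skip
  v2 WRITE c 19 -> skip
  v3 WRITE c 24 -> skip
  v4 WRITE c 39 -> skip
  v5 WRITE b 29 -> keep
  v6 WRITE a 42 -> skip
  v7 WRITE b 18 -> keep
  v8 WRITE c 16 -> skip
  v9 WRITE a 12 -> skip
  v10 WRITE c 9 -> skip
  v11 WRITE c 6 -> skip
  v12 WRITE c 40 -> skip
  v13 WRITE c 13 -> skip
  v14 WRITE b 39 -> keep
  v15 WRITE c 10 -> skip
  v16 WRITE b 18 -> keep
  v17 WRITE c 29 -> skip
  v18 WRITE a 20 -> skip
  v19 WRITE a 42 -> skip
  v20 WRITE c 11 -> skip
  v21 WRITE b 20 -> drop (> snap)
  v22 WRITE b 21 -> drop (> snap)
  v23 WRITE b 16 -> drop (> snap)
  v24 WRITE a 34 -> skip
  v25 WRITE a 12 -> skip
  v26 WRITE c 16 -> skip
  v27 WRITE a 36 -> skip
  v28 WRITE c 20 -> skip
  v29 WRITE c 39 -> skip
Collected: [(5, 29), (7, 18), (14, 39), (16, 18)]

Answer: v5 29
v7 18
v14 39
v16 18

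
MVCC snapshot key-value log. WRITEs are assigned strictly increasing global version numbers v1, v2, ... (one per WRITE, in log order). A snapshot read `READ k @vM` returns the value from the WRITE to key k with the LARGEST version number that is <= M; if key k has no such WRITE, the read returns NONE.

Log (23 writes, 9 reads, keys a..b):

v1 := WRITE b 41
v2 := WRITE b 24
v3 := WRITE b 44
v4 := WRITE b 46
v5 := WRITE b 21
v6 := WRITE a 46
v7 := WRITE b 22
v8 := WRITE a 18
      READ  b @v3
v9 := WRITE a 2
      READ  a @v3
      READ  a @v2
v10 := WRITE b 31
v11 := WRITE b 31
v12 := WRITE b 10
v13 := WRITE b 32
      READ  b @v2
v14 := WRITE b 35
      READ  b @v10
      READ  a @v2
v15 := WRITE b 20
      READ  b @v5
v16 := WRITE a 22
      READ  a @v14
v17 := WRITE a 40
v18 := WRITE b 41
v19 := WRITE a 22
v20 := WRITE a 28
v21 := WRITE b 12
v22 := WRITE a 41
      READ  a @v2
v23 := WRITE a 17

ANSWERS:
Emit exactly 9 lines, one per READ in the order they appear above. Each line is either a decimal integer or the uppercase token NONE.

Answer: 44
NONE
NONE
24
31
NONE
21
2
NONE

Derivation:
v1: WRITE b=41  (b history now [(1, 41)])
v2: WRITE b=24  (b history now [(1, 41), (2, 24)])
v3: WRITE b=44  (b history now [(1, 41), (2, 24), (3, 44)])
v4: WRITE b=46  (b history now [(1, 41), (2, 24), (3, 44), (4, 46)])
v5: WRITE b=21  (b history now [(1, 41), (2, 24), (3, 44), (4, 46), (5, 21)])
v6: WRITE a=46  (a history now [(6, 46)])
v7: WRITE b=22  (b history now [(1, 41), (2, 24), (3, 44), (4, 46), (5, 21), (7, 22)])
v8: WRITE a=18  (a history now [(6, 46), (8, 18)])
READ b @v3: history=[(1, 41), (2, 24), (3, 44), (4, 46), (5, 21), (7, 22)] -> pick v3 -> 44
v9: WRITE a=2  (a history now [(6, 46), (8, 18), (9, 2)])
READ a @v3: history=[(6, 46), (8, 18), (9, 2)] -> no version <= 3 -> NONE
READ a @v2: history=[(6, 46), (8, 18), (9, 2)] -> no version <= 2 -> NONE
v10: WRITE b=31  (b history now [(1, 41), (2, 24), (3, 44), (4, 46), (5, 21), (7, 22), (10, 31)])
v11: WRITE b=31  (b history now [(1, 41), (2, 24), (3, 44), (4, 46), (5, 21), (7, 22), (10, 31), (11, 31)])
v12: WRITE b=10  (b history now [(1, 41), (2, 24), (3, 44), (4, 46), (5, 21), (7, 22), (10, 31), (11, 31), (12, 10)])
v13: WRITE b=32  (b history now [(1, 41), (2, 24), (3, 44), (4, 46), (5, 21), (7, 22), (10, 31), (11, 31), (12, 10), (13, 32)])
READ b @v2: history=[(1, 41), (2, 24), (3, 44), (4, 46), (5, 21), (7, 22), (10, 31), (11, 31), (12, 10), (13, 32)] -> pick v2 -> 24
v14: WRITE b=35  (b history now [(1, 41), (2, 24), (3, 44), (4, 46), (5, 21), (7, 22), (10, 31), (11, 31), (12, 10), (13, 32), (14, 35)])
READ b @v10: history=[(1, 41), (2, 24), (3, 44), (4, 46), (5, 21), (7, 22), (10, 31), (11, 31), (12, 10), (13, 32), (14, 35)] -> pick v10 -> 31
READ a @v2: history=[(6, 46), (8, 18), (9, 2)] -> no version <= 2 -> NONE
v15: WRITE b=20  (b history now [(1, 41), (2, 24), (3, 44), (4, 46), (5, 21), (7, 22), (10, 31), (11, 31), (12, 10), (13, 32), (14, 35), (15, 20)])
READ b @v5: history=[(1, 41), (2, 24), (3, 44), (4, 46), (5, 21), (7, 22), (10, 31), (11, 31), (12, 10), (13, 32), (14, 35), (15, 20)] -> pick v5 -> 21
v16: WRITE a=22  (a history now [(6, 46), (8, 18), (9, 2), (16, 22)])
READ a @v14: history=[(6, 46), (8, 18), (9, 2), (16, 22)] -> pick v9 -> 2
v17: WRITE a=40  (a history now [(6, 46), (8, 18), (9, 2), (16, 22), (17, 40)])
v18: WRITE b=41  (b history now [(1, 41), (2, 24), (3, 44), (4, 46), (5, 21), (7, 22), (10, 31), (11, 31), (12, 10), (13, 32), (14, 35), (15, 20), (18, 41)])
v19: WRITE a=22  (a history now [(6, 46), (8, 18), (9, 2), (16, 22), (17, 40), (19, 22)])
v20: WRITE a=28  (a history now [(6, 46), (8, 18), (9, 2), (16, 22), (17, 40), (19, 22), (20, 28)])
v21: WRITE b=12  (b history now [(1, 41), (2, 24), (3, 44), (4, 46), (5, 21), (7, 22), (10, 31), (11, 31), (12, 10), (13, 32), (14, 35), (15, 20), (18, 41), (21, 12)])
v22: WRITE a=41  (a history now [(6, 46), (8, 18), (9, 2), (16, 22), (17, 40), (19, 22), (20, 28), (22, 41)])
READ a @v2: history=[(6, 46), (8, 18), (9, 2), (16, 22), (17, 40), (19, 22), (20, 28), (22, 41)] -> no version <= 2 -> NONE
v23: WRITE a=17  (a history now [(6, 46), (8, 18), (9, 2), (16, 22), (17, 40), (19, 22), (20, 28), (22, 41), (23, 17)])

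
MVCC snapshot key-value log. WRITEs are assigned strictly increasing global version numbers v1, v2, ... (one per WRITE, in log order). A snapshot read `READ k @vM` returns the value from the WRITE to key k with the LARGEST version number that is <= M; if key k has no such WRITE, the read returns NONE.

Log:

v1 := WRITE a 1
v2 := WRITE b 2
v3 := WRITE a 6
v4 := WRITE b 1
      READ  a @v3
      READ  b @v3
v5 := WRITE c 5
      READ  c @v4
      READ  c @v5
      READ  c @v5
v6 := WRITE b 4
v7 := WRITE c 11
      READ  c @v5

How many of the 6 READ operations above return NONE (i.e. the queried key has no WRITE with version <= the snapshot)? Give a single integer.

v1: WRITE a=1  (a history now [(1, 1)])
v2: WRITE b=2  (b history now [(2, 2)])
v3: WRITE a=6  (a history now [(1, 1), (3, 6)])
v4: WRITE b=1  (b history now [(2, 2), (4, 1)])
READ a @v3: history=[(1, 1), (3, 6)] -> pick v3 -> 6
READ b @v3: history=[(2, 2), (4, 1)] -> pick v2 -> 2
v5: WRITE c=5  (c history now [(5, 5)])
READ c @v4: history=[(5, 5)] -> no version <= 4 -> NONE
READ c @v5: history=[(5, 5)] -> pick v5 -> 5
READ c @v5: history=[(5, 5)] -> pick v5 -> 5
v6: WRITE b=4  (b history now [(2, 2), (4, 1), (6, 4)])
v7: WRITE c=11  (c history now [(5, 5), (7, 11)])
READ c @v5: history=[(5, 5), (7, 11)] -> pick v5 -> 5
Read results in order: ['6', '2', 'NONE', '5', '5', '5']
NONE count = 1

Answer: 1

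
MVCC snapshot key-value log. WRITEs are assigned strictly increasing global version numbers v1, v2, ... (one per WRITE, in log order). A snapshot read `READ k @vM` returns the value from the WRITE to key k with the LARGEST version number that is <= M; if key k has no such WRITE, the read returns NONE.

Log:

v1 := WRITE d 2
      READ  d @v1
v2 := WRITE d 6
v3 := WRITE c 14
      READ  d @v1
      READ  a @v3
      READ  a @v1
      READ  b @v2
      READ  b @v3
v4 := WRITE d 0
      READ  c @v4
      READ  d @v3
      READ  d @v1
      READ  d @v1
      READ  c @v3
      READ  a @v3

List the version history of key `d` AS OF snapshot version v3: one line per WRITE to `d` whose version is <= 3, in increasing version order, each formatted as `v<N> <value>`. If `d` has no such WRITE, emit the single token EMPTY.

Scan writes for key=d with version <= 3:
  v1 WRITE d 2 -> keep
  v2 WRITE d 6 -> keep
  v3 WRITE c 14 -> skip
  v4 WRITE d 0 -> drop (> snap)
Collected: [(1, 2), (2, 6)]

Answer: v1 2
v2 6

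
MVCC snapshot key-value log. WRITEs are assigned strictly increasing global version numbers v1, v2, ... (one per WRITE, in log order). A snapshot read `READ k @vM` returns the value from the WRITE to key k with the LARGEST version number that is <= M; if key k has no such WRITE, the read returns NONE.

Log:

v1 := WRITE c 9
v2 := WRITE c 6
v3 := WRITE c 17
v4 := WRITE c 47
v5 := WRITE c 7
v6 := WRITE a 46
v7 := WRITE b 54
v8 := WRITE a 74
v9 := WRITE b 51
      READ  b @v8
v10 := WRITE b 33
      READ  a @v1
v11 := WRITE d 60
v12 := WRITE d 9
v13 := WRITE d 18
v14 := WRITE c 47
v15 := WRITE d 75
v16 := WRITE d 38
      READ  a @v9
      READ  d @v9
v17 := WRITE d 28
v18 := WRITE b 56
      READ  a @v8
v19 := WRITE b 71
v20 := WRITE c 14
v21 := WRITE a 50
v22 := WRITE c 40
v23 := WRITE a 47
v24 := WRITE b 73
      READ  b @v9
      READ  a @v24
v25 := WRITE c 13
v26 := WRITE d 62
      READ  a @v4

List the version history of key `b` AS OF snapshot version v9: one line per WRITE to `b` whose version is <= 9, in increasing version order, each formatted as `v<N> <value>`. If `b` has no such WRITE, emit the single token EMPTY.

Scan writes for key=b with version <= 9:
  v1 WRITE c 9 -> skip
  v2 WRITE c 6 -> skip
  v3 WRITE c 17 -> skip
  v4 WRITE c 47 -> skip
  v5 WRITE c 7 -> skip
  v6 WRITE a 46 -> skip
  v7 WRITE b 54 -> keep
  v8 WRITE a 74 -> skip
  v9 WRITE b 51 -> keep
  v10 WRITE b 33 -> drop (> snap)
  v11 WRITE d 60 -> skip
  v12 WRITE d 9 -> skip
  v13 WRITE d 18 -> skip
  v14 WRITE c 47 -> skip
  v15 WRITE d 75 -> skip
  v16 WRITE d 38 -> skip
  v17 WRITE d 28 -> skip
  v18 WRITE b 56 -> drop (> snap)
  v19 WRITE b 71 -> drop (> snap)
  v20 WRITE c 14 -> skip
  v21 WRITE a 50 -> skip
  v22 WRITE c 40 -> skip
  v23 WRITE a 47 -> skip
  v24 WRITE b 73 -> drop (> snap)
  v25 WRITE c 13 -> skip
  v26 WRITE d 62 -> skip
Collected: [(7, 54), (9, 51)]

Answer: v7 54
v9 51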